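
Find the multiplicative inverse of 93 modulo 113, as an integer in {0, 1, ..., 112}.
Apply the extended Euclidean algorithm to (113, 93), tracking rows (r, s, t) with s·113 + t·93 = r. Each division r_prev = q·r_cur + r_new produces the new row as (previous row) − q·(current row):
  row A: (113, 1, 0)   [1·113 + 0·93 = 113]
  row B: (93, 0, 1)   [0·113 + 1·93 = 93]
  113 = 1·93 + 20   → row C = row A − 1·row B = (20, 1, −1)   [check: 1·113 − 1·93 = 20]
  93 = 4·20 + 13   → row D = row B − 4·row C = (13, −4, 5)   [check: −4·113 + 5·93 = 13]
  20 = 1·13 + 7   → row E = row C − 1·row D = (7, 5, −6)   [check: 5·113 − 6·93 = 7]
  13 = 1·7 + 6   → row F = row D − 1·row E = (6, −9, 11)   [check: −9·113 + 11·93 = 6]
  7 = 1·6 + 1   → row G = row E − 1·row F = (1, 14, −17)   [check: 14·113 − 17·93 = 1]
  6 = 6·1 + 0   → remainder 0, stop. gcd = 1 (last nonzero row G).
The gcd is 1, so 93 is invertible mod 113. The last nonzero row gives 14·113 − 17·93 = 1, so t = −17. So 93^(−1) ≡ −17 ≡ 96 (mod 113). Verify: 93 · 96 = 8928 ≡ 1 (mod 113). ✓

Final answer: 93^(−1) ≡ 96 (mod 113)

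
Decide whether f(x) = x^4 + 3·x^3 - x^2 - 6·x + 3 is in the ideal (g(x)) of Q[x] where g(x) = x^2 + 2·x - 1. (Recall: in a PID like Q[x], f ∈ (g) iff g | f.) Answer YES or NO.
NO

In Q[x] the ideal (g) consists of all multiples of g, so f ∈ (g) iff g | f, i.e. iff the remainder of f on division by g is 0. Divide f by g (g is monic, so eliminate the leading term of the running remainder at each step):
  leading term x^4: subtract (x^2)·g(x) = x^4 + 2·x^3 - x^2, leaving x^3 - 6·x + 3
  leading term x^3: subtract (x)·g(x) = x^3 + 2·x^2 - x, leaving -2·x^2 - 5·x + 3
  leading term -2·x^2: subtract (-2)·g(x) = -2·x^2 - 4·x + 2, leaving 1 - x
The remainder r(x) = 1 - x ≠ 0 (and deg r < deg g), so g ∤ f, i.e. f ∉ (g).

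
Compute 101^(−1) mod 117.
Apply the extended Euclidean algorithm to (117, 101), tracking rows (r, s, t) with s·117 + t·101 = r. Each division r_prev = q·r_cur + r_new produces the new row as (previous row) − q·(current row):
  row A: (117, 1, 0)   [1·117 + 0·101 = 117]
  row B: (101, 0, 1)   [0·117 + 1·101 = 101]
  117 = 1·101 + 16   → row C = row A − 1·row B = (16, 1, −1)   [check: 1·117 − 1·101 = 16]
  101 = 6·16 + 5   → row D = row B − 6·row C = (5, −6, 7)   [check: −6·117 + 7·101 = 5]
  16 = 3·5 + 1   → row E = row C − 3·row D = (1, 19, −22)   [check: 19·117 − 22·101 = 1]
  5 = 5·1 + 0   → remainder 0, stop. gcd = 1 (last nonzero row E).
The gcd is 1, so 101 is invertible mod 117. The last nonzero row gives 19·117 − 22·101 = 1, so t = −22. So 101^(−1) ≡ −22 ≡ 95 (mod 117). Verify: 101 · 95 = 9595 ≡ 1 (mod 117). ✓

Final answer: 101^(−1) ≡ 95 (mod 117)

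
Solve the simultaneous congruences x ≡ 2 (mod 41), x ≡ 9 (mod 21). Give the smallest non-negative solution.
x ≡ 576 (mod 861); the representative in [0, 861) is 576

The moduli 41, 21 are pairwise coprime, so by the CRT there is a unique solution mod 41·21 = 861.
Solve by successive substitution. Start with x ≡ 2 (mod 41).
  Combine with x ≡ 9 (mod 21): write x = 2 + 41·t and require 2 + 41·t ≡ 9 (mod 21), i.e. 41·t ≡ 9 − 2 ≡ 7 (mod 21). Since 41^(−1) ≡ 20 (mod 21) (41 ≡ 20 (mod 21)), t ≡ 20·7 ≡ 14 (mod 21). So x ≡ 2 + 41·14 = 576 (mod 861).
Unique solution in [0, 861): x = 576.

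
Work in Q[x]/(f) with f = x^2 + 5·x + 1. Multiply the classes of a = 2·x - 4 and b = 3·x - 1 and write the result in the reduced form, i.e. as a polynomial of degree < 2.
a · b ≡ -44·x - 2 (mod f(x))

First multiply in Q[x] without reducing: a · b = 6·x^2 - 14·x + 4. Now divide by f(x) = x^2 + 5·x + 1, eliminating the leading term at each step:
  leading term 6·x^2: subtract (6)·f(x) = 6·x^2 + 30·x + 6, leaving -44·x - 2
The degree is now < 2, so this is the remainder. Hence a · b ≡ -44·x - 2 in Q[x]/(f).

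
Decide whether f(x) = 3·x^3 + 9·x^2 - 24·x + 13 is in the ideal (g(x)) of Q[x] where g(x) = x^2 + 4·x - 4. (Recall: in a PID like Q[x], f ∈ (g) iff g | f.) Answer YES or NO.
NO

In Q[x] the ideal (g) consists of all multiples of g, so f ∈ (g) iff g | f, i.e. iff the remainder of f on division by g is 0. Divide f by g (g is monic, so eliminate the leading term of the running remainder at each step):
  leading term 3·x^3: subtract (3·x)·g(x) = 3·x^3 + 12·x^2 - 12·x, leaving -3·x^2 - 12·x + 13
  leading term -3·x^2: subtract (-3)·g(x) = -3·x^2 - 12·x + 12, leaving 1
The remainder r(x) = 1 ≠ 0 (and deg r < deg g), so g ∤ f, i.e. f ∉ (g).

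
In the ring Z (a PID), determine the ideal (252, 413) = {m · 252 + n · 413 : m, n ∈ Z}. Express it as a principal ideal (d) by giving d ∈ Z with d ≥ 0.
(252, 413) = (7); d = 7

In the PID Z, (a, b) is generated by gcd(a, b). Compute gcd(413, 252) with the extended Euclidean algorithm, tracking rows (r, s, t) with s·413 + t·252 = r:
  row A: (413, 1, 0)   [1·413 + 0·252 = 413]
  row B: (252, 0, 1)   [0·413 + 1·252 = 252]
  413 = 1·252 + 161   → row C = row A − 1·row B = (161, 1, −1)   [check: 1·413 − 1·252 = 161]
  252 = 1·161 + 91   → row D = row B − 1·row C = (91, −1, 2)   [check: −1·413 + 2·252 = 91]
  161 = 1·91 + 70   → row E = row C − 1·row D = (70, 2, −3)   [check: 2·413 − 3·252 = 70]
  91 = 1·70 + 21   → row F = row D − 1·row E = (21, −3, 5)   [check: −3·413 + 5·252 = 21]
  70 = 3·21 + 7   → row G = row E − 3·row F = (7, 11, −18)   [check: 11·413 − 18·252 = 7]
  21 = 3·7 + 0   → remainder 0, stop. gcd = 7 (last nonzero row G).
So gcd(252, 413) = 7, with Bézout identity 11·413 − 18·252 = 7. Containment (⊇): the Bézout identity exhibits 7 as an element of (252, 413), giving (7) ⊆ (252, 413). Containment (⊆): since 7 | 252 and 7 | 413 (252 = 7·36, 413 = 7·59), every Z-linear combination of 252 and 413 is divisible by 7, so (252, 413) ⊆ (7). Therefore (252, 413) = (7), d = 7.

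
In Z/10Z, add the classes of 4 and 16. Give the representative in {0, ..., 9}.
0

Reduce the summands first: 16 ≡ 6 (mod 10), so 4 + 16 ≡ 4 + 6 (mod 10). 4 + 6 = 10; 10 = 1·10 + 0, so (4 + 16) mod 10 = 0.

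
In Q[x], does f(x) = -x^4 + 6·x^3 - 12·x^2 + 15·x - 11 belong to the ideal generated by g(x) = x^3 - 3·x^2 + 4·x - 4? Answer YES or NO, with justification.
NO

In Q[x] the ideal (g) consists of all multiples of g, so f ∈ (g) iff g | f, i.e. iff the remainder of f on division by g is 0. Divide f by g (g is monic, so eliminate the leading term of the running remainder at each step):
  leading term -x^4: subtract (-x)·g(x) = -x^4 + 3·x^3 - 4·x^2 + 4·x, leaving 3·x^3 - 8·x^2 + 11·x - 11
  leading term 3·x^3: subtract (3)·g(x) = 3·x^3 - 9·x^2 + 12·x - 12, leaving x^2 - x + 1
The remainder r(x) = x^2 - x + 1 ≠ 0 (and deg r < deg g), so g ∤ f, i.e. f ∉ (g).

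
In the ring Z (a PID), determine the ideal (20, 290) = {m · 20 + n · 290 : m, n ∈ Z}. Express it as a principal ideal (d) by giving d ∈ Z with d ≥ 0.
In the PID Z, (a, b) is generated by gcd(a, b). Compute gcd(290, 20) with the extended Euclidean algorithm, tracking rows (r, s, t) with s·290 + t·20 = r:
  row A: (290, 1, 0)   [1·290 + 0·20 = 290]
  row B: (20, 0, 1)   [0·290 + 1·20 = 20]
  290 = 14·20 + 10   → row C = row A − 14·row B = (10, 1, −14)   [check: 1·290 − 14·20 = 10]
  20 = 2·10 + 0   → remainder 0, stop. gcd = 10 (last nonzero row C).
So gcd(20, 290) = 10, with Bézout identity 1·290 − 14·20 = 10. Containment (⊇): the Bézout identity exhibits 10 as an element of (20, 290), giving (10) ⊆ (20, 290). Containment (⊆): since 10 | 20 and 10 | 290 (20 = 10·2, 290 = 10·29), every Z-linear combination of 20 and 290 is divisible by 10, so (20, 290) ⊆ (10). Therefore (20, 290) = (10), d = 10.

Final answer: (20, 290) = (10); d = 10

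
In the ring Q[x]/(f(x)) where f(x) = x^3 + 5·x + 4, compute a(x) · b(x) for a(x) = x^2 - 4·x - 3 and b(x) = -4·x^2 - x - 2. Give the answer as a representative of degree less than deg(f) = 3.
a · b ≡ 34·x^2 - 48·x - 54 (mod f(x))

First multiply in Q[x] without reducing: a · b = -4·x^4 + 15·x^3 + 14·x^2 + 11·x + 6. Now divide by f(x) = x^3 + 5·x + 4, eliminating the leading term at each step:
  leading term -4·x^4: subtract (-4·x)·f(x) = -4·x^4 - 20·x^2 - 16·x, leaving 15·x^3 + 34·x^2 + 27·x + 6
  leading term 15·x^3: subtract (15)·f(x) = 15·x^3 + 75·x + 60, leaving 34·x^2 - 48·x - 54
The degree is now < 3, so this is the remainder. Hence a · b ≡ 34·x^2 - 48·x - 54 in Q[x]/(f).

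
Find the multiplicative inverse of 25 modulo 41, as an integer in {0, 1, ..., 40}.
Apply the extended Euclidean algorithm to (41, 25), tracking rows (r, s, t) with s·41 + t·25 = r. Each division r_prev = q·r_cur + r_new produces the new row as (previous row) − q·(current row):
  row A: (41, 1, 0)   [1·41 + 0·25 = 41]
  row B: (25, 0, 1)   [0·41 + 1·25 = 25]
  41 = 1·25 + 16   → row C = row A − 1·row B = (16, 1, −1)   [check: 1·41 − 1·25 = 16]
  25 = 1·16 + 9   → row D = row B − 1·row C = (9, −1, 2)   [check: −1·41 + 2·25 = 9]
  16 = 1·9 + 7   → row E = row C − 1·row D = (7, 2, −3)   [check: 2·41 − 3·25 = 7]
  9 = 1·7 + 2   → row F = row D − 1·row E = (2, −3, 5)   [check: −3·41 + 5·25 = 2]
  7 = 3·2 + 1   → row G = row E − 3·row F = (1, 11, −18)   [check: 11·41 − 18·25 = 1]
  2 = 2·1 + 0   → remainder 0, stop. gcd = 1 (last nonzero row G).
The gcd is 1, so 25 is invertible mod 41. The last nonzero row gives 11·41 − 18·25 = 1, so t = −18. So 25^(−1) ≡ −18 ≡ 23 (mod 41). Verify: 25 · 23 = 575 ≡ 1 (mod 41). ✓

Final answer: 25^(−1) ≡ 23 (mod 41)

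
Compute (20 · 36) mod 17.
Reduce the factors first: 20 ≡ 3, 36 ≡ 2 (mod 17), so 20 · 36 ≡ 3 · 2 (mod 17). 3 · 2 = 6. Dividing by 17: 6 = 0·17 + 6. So (20 · 36) mod 17 = 6.

Final answer: 6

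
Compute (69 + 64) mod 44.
Reduce the summands first: 69 ≡ 25, 64 ≡ 20 (mod 44), so 69 + 64 ≡ 25 + 20 (mod 44). 25 + 20 = 45; 45 = 1·44 + 1, so (69 + 64) mod 44 = 1.

Final answer: 1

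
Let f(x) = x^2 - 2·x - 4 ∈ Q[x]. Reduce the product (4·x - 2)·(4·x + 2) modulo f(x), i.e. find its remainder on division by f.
a · b ≡ 32·x + 60 (mod f(x))

First multiply in Q[x] without reducing: a · b = 16·x^2 - 4. Now divide by f(x) = x^2 - 2·x - 4, eliminating the leading term at each step:
  leading term 16·x^2: subtract (16)·f(x) = 16·x^2 - 32·x - 64, leaving 32·x + 60
The degree is now < 2, so this is the remainder. Hence a · b ≡ 32·x + 60 in Q[x]/(f).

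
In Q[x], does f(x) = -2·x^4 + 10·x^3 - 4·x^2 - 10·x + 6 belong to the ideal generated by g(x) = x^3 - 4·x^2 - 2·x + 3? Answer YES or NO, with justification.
YES

In Q[x] the ideal (g) consists of all multiples of g, so f ∈ (g) iff g | f, i.e. iff the remainder of f on division by g is 0. Divide f by g (g is monic, so eliminate the leading term of the running remainder at each step):
  leading term -2·x^4: subtract (-2·x)·g(x) = -2·x^4 + 8·x^3 + 4·x^2 - 6·x, leaving 2·x^3 - 8·x^2 - 4·x + 6
  leading term 2·x^3: subtract (2)·g(x) = 2·x^3 - 8·x^2 - 4·x + 6, leaving 0
The remainder is 0, so f(x) = g(x) · h(x) with h(x) = 2 - 2·x. Hence g | f, i.e. f ∈ (g).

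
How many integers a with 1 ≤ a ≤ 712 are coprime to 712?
The number of a ∈ {1, ..., 712} with gcd(a, 712) = 1 is by definition Euler's totient φ(712). φ is multiplicative, with φ(p^e) = p^e − p^(e−1). Factorise 712 = 2^3 · 89. Then
  φ(712) = (2^3 − 2^2) · (89 − 1) = 4 · 88 = 352.
So there are 352 such integers.

Final answer: 352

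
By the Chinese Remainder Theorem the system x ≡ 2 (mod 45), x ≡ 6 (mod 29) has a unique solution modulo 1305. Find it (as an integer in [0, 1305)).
x ≡ 992 (mod 1305); the representative in [0, 1305) is 992

The moduli 45, 29 are pairwise coprime, so by the CRT there is a unique solution mod 45·29 = 1305.
Solve by successive substitution. Start with x ≡ 2 (mod 45).
  Combine with x ≡ 6 (mod 29): write x = 2 + 45·t and require 2 + 45·t ≡ 6 (mod 29), i.e. 45·t ≡ 6 − 2 ≡ 4 (mod 29). Since 45^(−1) ≡ 20 (mod 29) (45 ≡ 16 (mod 29)), t ≡ 20·4 ≡ 22 (mod 29). So x ≡ 2 + 45·22 = 992 (mod 1305).
Unique solution in [0, 1305): x = 992.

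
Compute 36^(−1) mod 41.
36^(−1) ≡ 8 (mod 41)

Apply the extended Euclidean algorithm to (41, 36), tracking rows (r, s, t) with s·41 + t·36 = r. Each division r_prev = q·r_cur + r_new produces the new row as (previous row) − q·(current row):
  row A: (41, 1, 0)   [1·41 + 0·36 = 41]
  row B: (36, 0, 1)   [0·41 + 1·36 = 36]
  41 = 1·36 + 5   → row C = row A − 1·row B = (5, 1, −1)   [check: 1·41 − 1·36 = 5]
  36 = 7·5 + 1   → row D = row B − 7·row C = (1, −7, 8)   [check: −7·41 + 8·36 = 1]
  5 = 5·1 + 0   → remainder 0, stop. gcd = 1 (last nonzero row D).
The gcd is 1, so 36 is invertible mod 41. The last nonzero row gives −7·41 + 8·36 = 1, so t = 8. So 36^(−1) ≡ 8 (mod 41). Verify: 36 · 8 = 288 ≡ 1 (mod 41). ✓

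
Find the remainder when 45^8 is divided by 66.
Use repeated squaring. Binary(8) = 1000. Walk through the bits of the exponent 8 left-to-right: at each bit after the leading one, square the running value, then multiply by 45 if the bit is 1 (always reducing mod 66):
  bit 1 = 1 (leading): start with 45.
  bit 2 = 0: square 45^2 = 2025 ≡ 45 (mod 66).
  bit 3 = 0: square 45^2 = 2025 ≡ 45 (mod 66).
  bit 4 = 0: square 45^2 = 2025 ≡ 45 (mod 66).
Final value: 45^8 ≡ 45 (mod 66).

Final answer: 45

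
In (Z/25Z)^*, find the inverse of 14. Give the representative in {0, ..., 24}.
14^(−1) ≡ 9 (mod 25)

Apply the extended Euclidean algorithm to (25, 14), tracking rows (r, s, t) with s·25 + t·14 = r. Each division r_prev = q·r_cur + r_new produces the new row as (previous row) − q·(current row):
  row A: (25, 1, 0)   [1·25 + 0·14 = 25]
  row B: (14, 0, 1)   [0·25 + 1·14 = 14]
  25 = 1·14 + 11   → row C = row A − 1·row B = (11, 1, −1)   [check: 1·25 − 1·14 = 11]
  14 = 1·11 + 3   → row D = row B − 1·row C = (3, −1, 2)   [check: −1·25 + 2·14 = 3]
  11 = 3·3 + 2   → row E = row C − 3·row D = (2, 4, −7)   [check: 4·25 − 7·14 = 2]
  3 = 1·2 + 1   → row F = row D − 1·row E = (1, −5, 9)   [check: −5·25 + 9·14 = 1]
  2 = 2·1 + 0   → remainder 0, stop. gcd = 1 (last nonzero row F).
The gcd is 1, so 14 is invertible mod 25. The last nonzero row gives −5·25 + 9·14 = 1, so t = 9. So 14^(−1) ≡ 9 (mod 25). Verify: 14 · 9 = 126 ≡ 1 (mod 25). ✓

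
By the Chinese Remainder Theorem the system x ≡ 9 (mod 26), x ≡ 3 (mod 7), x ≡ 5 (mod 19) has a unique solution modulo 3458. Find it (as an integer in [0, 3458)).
x ≡ 2817 (mod 3458); the representative in [0, 3458) is 2817

The moduli 26, 7, 19 are pairwise coprime, so by the CRT there is a unique solution mod 26·7·19 = 3458.
Solve by successive substitution. Start with x ≡ 9 (mod 26).
  Combine with x ≡ 3 (mod 7): write x = 9 + 26·t and require 9 + 26·t ≡ 3 (mod 7), i.e. 26·t ≡ 3 − 9 ≡ 1 (mod 7). Since 26^(−1) ≡ 3 (mod 7) (26 ≡ 5 (mod 7)), t ≡ 3·1 ≡ 3 (mod 7). So x ≡ 9 + 26·3 = 87 (mod 182).
  Combine with x ≡ 5 (mod 19): write x = 87 + 182·t and require 87 + 182·t ≡ 5 (mod 19), i.e. 182·t ≡ 5 − 87 ≡ 13 (mod 19). Since 182^(−1) ≡ 7 (mod 19) (182 ≡ 11 (mod 19)), t ≡ 7·13 ≡ 15 (mod 19). So x ≡ 87 + 182·15 = 2817 (mod 3458).
Unique solution in [0, 3458): x = 2817.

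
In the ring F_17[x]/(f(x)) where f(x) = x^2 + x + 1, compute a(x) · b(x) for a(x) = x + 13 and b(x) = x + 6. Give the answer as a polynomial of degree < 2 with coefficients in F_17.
Multiply as integer polynomials: a · b = x^2 + 19·x + 78. Reducing coefficients mod 17: a · b ≡ x^2 + 2·x + 10. Now divide by f(x) = x^2 + x + 1 in F_17[x], eliminating the leading term at each step:
  leading term x^2: subtract (1)·f(x) = x^2 + x + 1, leaving x + 9 (coefficients mod 17)
The degree is now < 2, so this is the remainder. Hence a · b ≡ x + 9 in F_17[x]/(f).

Final answer: a · b ≡ x + 9 (mod f(x))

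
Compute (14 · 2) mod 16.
12

Both factors are already reduced mod 16. 14 · 2 = 28. Dividing by 16: 28 = 1·16 + 12. So (14 · 2) mod 16 = 12.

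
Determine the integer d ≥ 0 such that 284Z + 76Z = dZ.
(284, 76) = (4); d = 4

In the PID Z, (a, b) is generated by gcd(a, b). Compute gcd(284, 76) with the extended Euclidean algorithm, tracking rows (r, s, t) with s·284 + t·76 = r:
  row A: (284, 1, 0)   [1·284 + 0·76 = 284]
  row B: (76, 0, 1)   [0·284 + 1·76 = 76]
  284 = 3·76 + 56   → row C = row A − 3·row B = (56, 1, −3)   [check: 1·284 − 3·76 = 56]
  76 = 1·56 + 20   → row D = row B − 1·row C = (20, −1, 4)   [check: −1·284 + 4·76 = 20]
  56 = 2·20 + 16   → row E = row C − 2·row D = (16, 3, −11)   [check: 3·284 − 11·76 = 16]
  20 = 1·16 + 4   → row F = row D − 1·row E = (4, −4, 15)   [check: −4·284 + 15·76 = 4]
  16 = 4·4 + 0   → remainder 0, stop. gcd = 4 (last nonzero row F).
So gcd(284, 76) = 4, with Bézout identity −4·284 + 15·76 = 4. Containment (⊇): the Bézout identity exhibits 4 as an element of (284, 76), giving (4) ⊆ (284, 76). Containment (⊆): since 4 | 284 and 4 | 76 (284 = 4·71, 76 = 4·19), every Z-linear combination of 284 and 76 is divisible by 4, so (284, 76) ⊆ (4). Therefore (284, 76) = (4), d = 4.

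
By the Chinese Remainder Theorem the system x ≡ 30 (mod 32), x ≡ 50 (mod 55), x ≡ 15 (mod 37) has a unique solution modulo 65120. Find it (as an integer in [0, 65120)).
The moduli 32, 55, 37 are pairwise coprime, so by the CRT there is a unique solution mod 32·55·37 = 65120.
Solve by successive substitution. Start with x ≡ 30 (mod 32).
  Combine with x ≡ 50 (mod 55): write x = 30 + 32·t and require 30 + 32·t ≡ 50 (mod 55), i.e. 32·t ≡ 50 − 30 ≡ 20 (mod 55). Since 32^(−1) ≡ 43 (mod 55), t ≡ 43·20 ≡ 35 (mod 55). So x ≡ 30 + 32·35 = 1150 (mod 1760).
  Combine with x ≡ 15 (mod 37): write x = 1150 + 1760·t and require 1150 + 1760·t ≡ 15 (mod 37), i.e. 1760·t ≡ 15 − 1150 ≡ 12 (mod 37). Since 1760^(−1) ≡ 30 (mod 37) (1760 ≡ 21 (mod 37)), t ≡ 30·12 ≡ 27 (mod 37). So x ≡ 1150 + 1760·27 = 48670 (mod 65120).
Unique solution in [0, 65120): x = 48670.

Final answer: x ≡ 48670 (mod 65120); the representative in [0, 65120) is 48670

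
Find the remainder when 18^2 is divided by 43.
Use repeated squaring. Binary(2) = 10. Walk through the bits of the exponent 2 left-to-right: at each bit after the leading one, square the running value, then multiply by 18 if the bit is 1 (always reducing mod 43):
  bit 1 = 1 (leading): start with 18.
  bit 2 = 0: square 18^2 = 324 ≡ 23 (mod 43).
Final value: 18^2 ≡ 23 (mod 43).

Final answer: 23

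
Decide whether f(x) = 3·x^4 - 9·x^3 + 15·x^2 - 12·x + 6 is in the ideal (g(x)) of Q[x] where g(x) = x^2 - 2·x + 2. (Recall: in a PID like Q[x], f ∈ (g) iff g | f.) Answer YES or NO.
In Q[x] the ideal (g) consists of all multiples of g, so f ∈ (g) iff g | f, i.e. iff the remainder of f on division by g is 0. Divide f by g (g is monic, so eliminate the leading term of the running remainder at each step):
  leading term 3·x^4: subtract (3·x^2)·g(x) = 3·x^4 - 6·x^3 + 6·x^2, leaving -3·x^3 + 9·x^2 - 12·x + 6
  leading term -3·x^3: subtract (-3·x)·g(x) = -3·x^3 + 6·x^2 - 6·x, leaving 3·x^2 - 6·x + 6
  leading term 3·x^2: subtract (3)·g(x) = 3·x^2 - 6·x + 6, leaving 0
The remainder is 0, so f(x) = g(x) · h(x) with h(x) = 3·x^2 - 3·x + 3. Hence g | f, i.e. f ∈ (g).

Final answer: YES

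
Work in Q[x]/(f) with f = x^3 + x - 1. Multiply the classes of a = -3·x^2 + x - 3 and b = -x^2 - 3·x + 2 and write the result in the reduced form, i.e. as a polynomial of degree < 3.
a · b ≡ -9·x^2 + 6·x + 2 (mod f(x))

First multiply in Q[x] without reducing: a · b = 3·x^4 + 8·x^3 - 6·x^2 + 11·x - 6. Now divide by f(x) = x^3 + x - 1, eliminating the leading term at each step:
  leading term 3·x^4: subtract (3·x)·f(x) = 3·x^4 + 3·x^2 - 3·x, leaving 8·x^3 - 9·x^2 + 14·x - 6
  leading term 8·x^3: subtract (8)·f(x) = 8·x^3 + 8·x - 8, leaving -9·x^2 + 6·x + 2
The degree is now < 3, so this is the remainder. Hence a · b ≡ -9·x^2 + 6·x + 2 in Q[x]/(f).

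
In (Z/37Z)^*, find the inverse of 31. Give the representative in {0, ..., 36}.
31^(−1) ≡ 6 (mod 37)

Apply the extended Euclidean algorithm to (37, 31), tracking rows (r, s, t) with s·37 + t·31 = r. Each division r_prev = q·r_cur + r_new produces the new row as (previous row) − q·(current row):
  row A: (37, 1, 0)   [1·37 + 0·31 = 37]
  row B: (31, 0, 1)   [0·37 + 1·31 = 31]
  37 = 1·31 + 6   → row C = row A − 1·row B = (6, 1, −1)   [check: 1·37 − 1·31 = 6]
  31 = 5·6 + 1   → row D = row B − 5·row C = (1, −5, 6)   [check: −5·37 + 6·31 = 1]
  6 = 6·1 + 0   → remainder 0, stop. gcd = 1 (last nonzero row D).
The gcd is 1, so 31 is invertible mod 37. The last nonzero row gives −5·37 + 6·31 = 1, so t = 6. So 31^(−1) ≡ 6 (mod 37). Verify: 31 · 6 = 186 ≡ 1 (mod 37). ✓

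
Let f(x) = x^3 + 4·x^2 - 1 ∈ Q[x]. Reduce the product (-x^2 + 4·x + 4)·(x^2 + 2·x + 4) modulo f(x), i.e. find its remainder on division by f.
a · b ≡ -16·x^2 + 23·x + 22 (mod f(x))

First multiply in Q[x] without reducing: a · b = -x^4 + 2·x^3 + 8·x^2 + 24·x + 16. Now divide by f(x) = x^3 + 4·x^2 - 1, eliminating the leading term at each step:
  leading term -x^4: subtract (-x)·f(x) = -x^4 - 4·x^3 + x, leaving 6·x^3 + 8·x^2 + 23·x + 16
  leading term 6·x^3: subtract (6)·f(x) = 6·x^3 + 24·x^2 - 6, leaving -16·x^2 + 23·x + 22
The degree is now < 3, so this is the remainder. Hence a · b ≡ -16·x^2 + 23·x + 22 in Q[x]/(f).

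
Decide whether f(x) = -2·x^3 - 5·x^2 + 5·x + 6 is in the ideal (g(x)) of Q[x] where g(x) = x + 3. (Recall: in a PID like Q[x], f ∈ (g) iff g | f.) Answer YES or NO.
YES

In Q[x] the ideal (g) consists of all multiples of g, so f ∈ (g) iff g | f, i.e. iff the remainder of f on division by g is 0. Divide f by g (g is monic, so eliminate the leading term of the running remainder at each step):
  leading term -2·x^3: subtract (-2·x^2)·g(x) = -2·x^3 - 6·x^2, leaving x^2 + 5·x + 6
  leading term x^2: subtract (x)·g(x) = x^2 + 3·x, leaving 2·x + 6
  leading term 2·x: subtract (2)·g(x) = 2·x + 6, leaving 0
The remainder is 0, so f(x) = g(x) · h(x) with h(x) = -2·x^2 + x + 2. Hence g | f, i.e. f ∈ (g).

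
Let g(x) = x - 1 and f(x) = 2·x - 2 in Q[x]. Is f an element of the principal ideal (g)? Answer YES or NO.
YES

In Q[x] the ideal (g) consists of all multiples of g, so f ∈ (g) iff g | f, i.e. iff the remainder of f on division by g is 0. Divide f by g (g is monic, so eliminate the leading term of the running remainder at each step):
  leading term 2·x: subtract (2)·g(x) = 2·x - 2, leaving 0
The remainder is 0, so f(x) = g(x) · h(x) with h(x) = 2. Hence g | f, i.e. f ∈ (g).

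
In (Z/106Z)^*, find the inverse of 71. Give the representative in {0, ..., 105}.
71^(−1) ≡ 3 (mod 106)

Apply the extended Euclidean algorithm to (106, 71), tracking rows (r, s, t) with s·106 + t·71 = r. Each division r_prev = q·r_cur + r_new produces the new row as (previous row) − q·(current row):
  row A: (106, 1, 0)   [1·106 + 0·71 = 106]
  row B: (71, 0, 1)   [0·106 + 1·71 = 71]
  106 = 1·71 + 35   → row C = row A − 1·row B = (35, 1, −1)   [check: 1·106 − 1·71 = 35]
  71 = 2·35 + 1   → row D = row B − 2·row C = (1, −2, 3)   [check: −2·106 + 3·71 = 1]
  35 = 35·1 + 0   → remainder 0, stop. gcd = 1 (last nonzero row D).
The gcd is 1, so 71 is invertible mod 106. The last nonzero row gives −2·106 + 3·71 = 1, so t = 3. So 71^(−1) ≡ 3 (mod 106). Verify: 71 · 3 = 213 ≡ 1 (mod 106). ✓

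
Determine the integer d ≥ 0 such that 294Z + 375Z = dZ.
(294, 375) = (3); d = 3

In the PID Z, (a, b) is generated by gcd(a, b). Compute gcd(375, 294) with the extended Euclidean algorithm, tracking rows (r, s, t) with s·375 + t·294 = r:
  row A: (375, 1, 0)   [1·375 + 0·294 = 375]
  row B: (294, 0, 1)   [0·375 + 1·294 = 294]
  375 = 1·294 + 81   → row C = row A − 1·row B = (81, 1, −1)   [check: 1·375 − 1·294 = 81]
  294 = 3·81 + 51   → row D = row B − 3·row C = (51, −3, 4)   [check: −3·375 + 4·294 = 51]
  81 = 1·51 + 30   → row E = row C − 1·row D = (30, 4, −5)   [check: 4·375 − 5·294 = 30]
  51 = 1·30 + 21   → row F = row D − 1·row E = (21, −7, 9)   [check: −7·375 + 9·294 = 21]
  30 = 1·21 + 9   → row G = row E − 1·row F = (9, 11, −14)   [check: 11·375 − 14·294 = 9]
  21 = 2·9 + 3   → row H = row F − 2·row G = (3, −29, 37)   [check: −29·375 + 37·294 = 3]
  9 = 3·3 + 0   → remainder 0, stop. gcd = 3 (last nonzero row H).
So gcd(294, 375) = 3, with Bézout identity −29·375 + 37·294 = 3. Containment (⊇): the Bézout identity exhibits 3 as an element of (294, 375), giving (3) ⊆ (294, 375). Containment (⊆): since 3 | 294 and 3 | 375 (294 = 3·98, 375 = 3·125), every Z-linear combination of 294 and 375 is divisible by 3, so (294, 375) ⊆ (3). Therefore (294, 375) = (3), d = 3.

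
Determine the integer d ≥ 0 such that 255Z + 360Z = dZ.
(255, 360) = (15); d = 15

In the PID Z, (a, b) is generated by gcd(a, b). Compute gcd(360, 255) with the extended Euclidean algorithm, tracking rows (r, s, t) with s·360 + t·255 = r:
  row A: (360, 1, 0)   [1·360 + 0·255 = 360]
  row B: (255, 0, 1)   [0·360 + 1·255 = 255]
  360 = 1·255 + 105   → row C = row A − 1·row B = (105, 1, −1)   [check: 1·360 − 1·255 = 105]
  255 = 2·105 + 45   → row D = row B − 2·row C = (45, −2, 3)   [check: −2·360 + 3·255 = 45]
  105 = 2·45 + 15   → row E = row C − 2·row D = (15, 5, −7)   [check: 5·360 − 7·255 = 15]
  45 = 3·15 + 0   → remainder 0, stop. gcd = 15 (last nonzero row E).
So gcd(255, 360) = 15, with Bézout identity 5·360 − 7·255 = 15. Containment (⊇): the Bézout identity exhibits 15 as an element of (255, 360), giving (15) ⊆ (255, 360). Containment (⊆): since 15 | 255 and 15 | 360 (255 = 15·17, 360 = 15·24), every Z-linear combination of 255 and 360 is divisible by 15, so (255, 360) ⊆ (15). Therefore (255, 360) = (15), d = 15.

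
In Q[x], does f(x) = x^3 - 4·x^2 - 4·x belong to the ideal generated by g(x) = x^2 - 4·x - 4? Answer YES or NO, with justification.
In Q[x] the ideal (g) consists of all multiples of g, so f ∈ (g) iff g | f, i.e. iff the remainder of f on division by g is 0. Divide f by g (g is monic, so eliminate the leading term of the running remainder at each step):
  leading term x^3: subtract (x)·g(x) = x^3 - 4·x^2 - 4·x, leaving 0
The remainder is 0, so f(x) = g(x) · h(x) with h(x) = x. Hence g | f, i.e. f ∈ (g).

Final answer: YES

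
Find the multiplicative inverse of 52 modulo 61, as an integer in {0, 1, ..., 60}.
52^(−1) ≡ 27 (mod 61)

Apply the extended Euclidean algorithm to (61, 52), tracking rows (r, s, t) with s·61 + t·52 = r. Each division r_prev = q·r_cur + r_new produces the new row as (previous row) − q·(current row):
  row A: (61, 1, 0)   [1·61 + 0·52 = 61]
  row B: (52, 0, 1)   [0·61 + 1·52 = 52]
  61 = 1·52 + 9   → row C = row A − 1·row B = (9, 1, −1)   [check: 1·61 − 1·52 = 9]
  52 = 5·9 + 7   → row D = row B − 5·row C = (7, −5, 6)   [check: −5·61 + 6·52 = 7]
  9 = 1·7 + 2   → row E = row C − 1·row D = (2, 6, −7)   [check: 6·61 − 7·52 = 2]
  7 = 3·2 + 1   → row F = row D − 3·row E = (1, −23, 27)   [check: −23·61 + 27·52 = 1]
  2 = 2·1 + 0   → remainder 0, stop. gcd = 1 (last nonzero row F).
The gcd is 1, so 52 is invertible mod 61. The last nonzero row gives −23·61 + 27·52 = 1, so t = 27. So 52^(−1) ≡ 27 (mod 61). Verify: 52 · 27 = 1404 ≡ 1 (mod 61). ✓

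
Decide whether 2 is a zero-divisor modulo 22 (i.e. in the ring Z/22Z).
YES

gcd(2, 22) = 2 > 1, so 2 is not a unit in Z/22Z. In Z/nZ every nonzero non-unit is a zero-divisor: explicitly, take b = 22/gcd = 11 ≠ 0 (mod 22); then 2·11 = 22 = 1·22, i.e. 2·11 ≡ 0 (mod 22). So 2 is a zero-divisor.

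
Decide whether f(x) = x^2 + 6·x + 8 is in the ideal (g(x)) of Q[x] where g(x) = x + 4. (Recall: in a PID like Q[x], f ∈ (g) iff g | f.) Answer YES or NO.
YES

In Q[x] the ideal (g) consists of all multiples of g, so f ∈ (g) iff g | f, i.e. iff the remainder of f on division by g is 0. Divide f by g (g is monic, so eliminate the leading term of the running remainder at each step):
  leading term x^2: subtract (x)·g(x) = x^2 + 4·x, leaving 2·x + 8
  leading term 2·x: subtract (2)·g(x) = 2·x + 8, leaving 0
The remainder is 0, so f(x) = g(x) · h(x) with h(x) = x + 2. Hence g | f, i.e. f ∈ (g).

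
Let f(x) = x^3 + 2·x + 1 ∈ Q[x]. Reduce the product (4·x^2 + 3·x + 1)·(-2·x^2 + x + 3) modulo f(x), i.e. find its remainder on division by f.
a · b ≡ 29·x^2 + 22·x + 5 (mod f(x))

First multiply in Q[x] without reducing: a · b = -8·x^4 - 2·x^3 + 13·x^2 + 10·x + 3. Now divide by f(x) = x^3 + 2·x + 1, eliminating the leading term at each step:
  leading term -8·x^4: subtract (-8·x)·f(x) = -8·x^4 - 16·x^2 - 8·x, leaving -2·x^3 + 29·x^2 + 18·x + 3
  leading term -2·x^3: subtract (-2)·f(x) = -2·x^3 - 4·x - 2, leaving 29·x^2 + 22·x + 5
The degree is now < 3, so this is the remainder. Hence a · b ≡ 29·x^2 + 22·x + 5 in Q[x]/(f).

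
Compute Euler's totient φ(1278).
φ(1278) = 420

φ is multiplicative, with φ(p^e) = p^e − p^(e−1). Factorise 1278 = 2 · 3^2 · 71. Then
  φ(1278) = (2 − 1) · (3^2 − 3^1) · (71 − 1) = 1 · 6 · 70 = 420.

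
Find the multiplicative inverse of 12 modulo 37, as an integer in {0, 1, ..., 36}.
Apply the extended Euclidean algorithm to (37, 12), tracking rows (r, s, t) with s·37 + t·12 = r. Each division r_prev = q·r_cur + r_new produces the new row as (previous row) − q·(current row):
  row A: (37, 1, 0)   [1·37 + 0·12 = 37]
  row B: (12, 0, 1)   [0·37 + 1·12 = 12]
  37 = 3·12 + 1   → row C = row A − 3·row B = (1, 1, −3)   [check: 1·37 − 3·12 = 1]
  12 = 12·1 + 0   → remainder 0, stop. gcd = 1 (last nonzero row C).
The gcd is 1, so 12 is invertible mod 37. The last nonzero row gives 1·37 − 3·12 = 1, so t = −3. So 12^(−1) ≡ −3 ≡ 34 (mod 37). Verify: 12 · 34 = 408 ≡ 1 (mod 37). ✓

Final answer: 12^(−1) ≡ 34 (mod 37)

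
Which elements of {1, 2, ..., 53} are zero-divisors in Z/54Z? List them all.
An element a ∈ Z/54Z (with a ≠ 0) is a zero-divisor iff gcd(a, 54) > 1 (because a is a unit precisely when gcd(a, n) = 1, and in Z/nZ every nonzero, non-unit element is a zero-divisor). Scan a = 1, ..., 53 and keep those with gcd(a, 54) > 1:
  gcd(2, 54) = 2, gcd(3, 54) = 3, gcd(4, 54) = 2, gcd(6, 54) = 6, gcd(8, 54) = 2, gcd(9, 54) = 9, gcd(10, 54) = 2, gcd(12, 54) = 6, gcd(14, 54) = 2, gcd(15, 54) = 3, gcd(16, 54) = 2, gcd(18, 54) = 18, gcd(20, 54) = 2, gcd(21, 54) = 3, gcd(22, 54) = 2, gcd(24, 54) = 6, gcd(26, 54) = 2, gcd(27, 54) = 27, gcd(28, 54) = 2, gcd(30, 54) = 6, gcd(32, 54) = 2, gcd(33, 54) = 3, gcd(34, 54) = 2, gcd(36, 54) = 18, gcd(38, 54) = 2, gcd(39, 54) = 3, gcd(40, 54) = 2, gcd(42, 54) = 6, gcd(44, 54) = 2, gcd(45, 54) = 9, gcd(46, 54) = 2, gcd(48, 54) = 6, gcd(50, 54) = 2, gcd(51, 54) = 3, gcd(52, 54) = 2.
All other a ∈ {1, ..., 53} have gcd(a, 54) = 1 and are units. So the nonzero zero-divisors are exactly the 35 values of a appearing in this scan.

Final answer: nonzero zero-divisors of Z/54Z = {2, 3, 4, 6, 8, 9, 10, 12, 14, 15, 16, 18, 20, 21, 22, 24, 26, 27, 28, 30, 32, 33, 34, 36, 38, 39, 40, 42, 44, 45, 46, 48, 50, 51, 52}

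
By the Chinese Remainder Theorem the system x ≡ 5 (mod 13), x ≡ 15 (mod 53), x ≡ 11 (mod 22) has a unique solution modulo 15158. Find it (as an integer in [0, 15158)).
x ≡ 3619 (mod 15158); the representative in [0, 15158) is 3619

The moduli 13, 53, 22 are pairwise coprime, so by the CRT there is a unique solution mod 13·53·22 = 15158.
Solve by successive substitution. Start with x ≡ 5 (mod 13).
  Combine with x ≡ 15 (mod 53): write x = 5 + 13·t and require 5 + 13·t ≡ 15 (mod 53), i.e. 13·t ≡ 15 − 5 ≡ 10 (mod 53). Since 13^(−1) ≡ 49 (mod 53), t ≡ 49·10 ≡ 13 (mod 53). So x ≡ 5 + 13·13 = 174 (mod 689).
  Combine with x ≡ 11 (mod 22): write x = 174 + 689·t and require 174 + 689·t ≡ 11 (mod 22), i.e. 689·t ≡ 11 − 174 ≡ 13 (mod 22). Since 689^(−1) ≡ 19 (mod 22) (689 ≡ 7 (mod 22)), t ≡ 19·13 ≡ 5 (mod 22). So x ≡ 174 + 689·5 = 3619 (mod 15158).
Unique solution in [0, 15158): x = 3619.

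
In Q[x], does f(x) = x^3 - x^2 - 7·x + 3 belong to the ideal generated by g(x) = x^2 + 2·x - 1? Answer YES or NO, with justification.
YES

In Q[x] the ideal (g) consists of all multiples of g, so f ∈ (g) iff g | f, i.e. iff the remainder of f on division by g is 0. Divide f by g (g is monic, so eliminate the leading term of the running remainder at each step):
  leading term x^3: subtract (x)·g(x) = x^3 + 2·x^2 - x, leaving -3·x^2 - 6·x + 3
  leading term -3·x^2: subtract (-3)·g(x) = -3·x^2 - 6·x + 3, leaving 0
The remainder is 0, so f(x) = g(x) · h(x) with h(x) = x - 3. Hence g | f, i.e. f ∈ (g).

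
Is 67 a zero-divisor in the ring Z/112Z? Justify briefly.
gcd(67, 112) = 1, so 67 is a unit in Z/112Z (it has a multiplicative inverse). A unit cannot be a zero-divisor: if 67·b ≡ 0 then multiplying both sides by 67^(−1) gives b ≡ 0. So 67 is not a zero-divisor.

Final answer: NO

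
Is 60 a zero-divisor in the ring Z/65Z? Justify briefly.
YES

gcd(60, 65) = 5 > 1, so 60 is not a unit in Z/65Z. In Z/nZ every nonzero non-unit is a zero-divisor: explicitly, take b = 65/gcd = 13 ≠ 0 (mod 65); then 60·13 = 780 = 12·65, i.e. 60·13 ≡ 0 (mod 65). So 60 is a zero-divisor.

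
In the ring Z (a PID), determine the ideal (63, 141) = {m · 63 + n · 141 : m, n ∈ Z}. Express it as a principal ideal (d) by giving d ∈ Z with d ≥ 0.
In the PID Z, (a, b) is generated by gcd(a, b). Compute gcd(141, 63) with the extended Euclidean algorithm, tracking rows (r, s, t) with s·141 + t·63 = r:
  row A: (141, 1, 0)   [1·141 + 0·63 = 141]
  row B: (63, 0, 1)   [0·141 + 1·63 = 63]
  141 = 2·63 + 15   → row C = row A − 2·row B = (15, 1, −2)   [check: 1·141 − 2·63 = 15]
  63 = 4·15 + 3   → row D = row B − 4·row C = (3, −4, 9)   [check: −4·141 + 9·63 = 3]
  15 = 5·3 + 0   → remainder 0, stop. gcd = 3 (last nonzero row D).
So gcd(63, 141) = 3, with Bézout identity −4·141 + 9·63 = 3. Containment (⊇): the Bézout identity exhibits 3 as an element of (63, 141), giving (3) ⊆ (63, 141). Containment (⊆): since 3 | 63 and 3 | 141 (63 = 3·21, 141 = 3·47), every Z-linear combination of 63 and 141 is divisible by 3, so (63, 141) ⊆ (3). Therefore (63, 141) = (3), d = 3.

Final answer: (63, 141) = (3); d = 3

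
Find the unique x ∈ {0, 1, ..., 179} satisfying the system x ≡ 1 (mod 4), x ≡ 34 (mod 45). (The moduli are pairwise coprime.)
The moduli 4, 45 are pairwise coprime, so by the CRT there is a unique solution mod 4·45 = 180.
Solve by successive substitution. Start with x ≡ 1 (mod 4).
  Combine with x ≡ 34 (mod 45): write x = 1 + 4·t and require 1 + 4·t ≡ 34 (mod 45), i.e. 4·t ≡ 34 − 1 ≡ 33 (mod 45). Since 4^(−1) ≡ 34 (mod 45), t ≡ 34·33 ≡ 42 (mod 45). So x ≡ 1 + 4·42 = 169 (mod 180).
Unique solution in [0, 180): x = 169.

Final answer: x ≡ 169 (mod 180); the representative in [0, 180) is 169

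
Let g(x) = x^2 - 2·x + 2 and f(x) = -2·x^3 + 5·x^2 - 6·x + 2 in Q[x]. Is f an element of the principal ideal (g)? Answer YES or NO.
YES

In Q[x] the ideal (g) consists of all multiples of g, so f ∈ (g) iff g | f, i.e. iff the remainder of f on division by g is 0. Divide f by g (g is monic, so eliminate the leading term of the running remainder at each step):
  leading term -2·x^3: subtract (-2·x)·g(x) = -2·x^3 + 4·x^2 - 4·x, leaving x^2 - 2·x + 2
  leading term x^2: subtract (1)·g(x) = x^2 - 2·x + 2, leaving 0
The remainder is 0, so f(x) = g(x) · h(x) with h(x) = 1 - 2·x. Hence g | f, i.e. f ∈ (g).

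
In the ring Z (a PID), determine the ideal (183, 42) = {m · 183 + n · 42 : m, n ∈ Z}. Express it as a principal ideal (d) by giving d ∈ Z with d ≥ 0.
In the PID Z, (a, b) is generated by gcd(a, b). Compute gcd(183, 42) with the extended Euclidean algorithm, tracking rows (r, s, t) with s·183 + t·42 = r:
  row A: (183, 1, 0)   [1·183 + 0·42 = 183]
  row B: (42, 0, 1)   [0·183 + 1·42 = 42]
  183 = 4·42 + 15   → row C = row A − 4·row B = (15, 1, −4)   [check: 1·183 − 4·42 = 15]
  42 = 2·15 + 12   → row D = row B − 2·row C = (12, −2, 9)   [check: −2·183 + 9·42 = 12]
  15 = 1·12 + 3   → row E = row C − 1·row D = (3, 3, −13)   [check: 3·183 − 13·42 = 3]
  12 = 4·3 + 0   → remainder 0, stop. gcd = 3 (last nonzero row E).
So gcd(183, 42) = 3, with Bézout identity 3·183 − 13·42 = 3. Containment (⊇): the Bézout identity exhibits 3 as an element of (183, 42), giving (3) ⊆ (183, 42). Containment (⊆): since 3 | 183 and 3 | 42 (183 = 3·61, 42 = 3·14), every Z-linear combination of 183 and 42 is divisible by 3, so (183, 42) ⊆ (3). Therefore (183, 42) = (3), d = 3.

Final answer: (183, 42) = (3); d = 3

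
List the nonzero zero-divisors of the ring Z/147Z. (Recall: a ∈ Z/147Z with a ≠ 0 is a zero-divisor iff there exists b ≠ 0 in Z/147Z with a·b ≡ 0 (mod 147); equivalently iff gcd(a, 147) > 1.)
An element a ∈ Z/147Z (with a ≠ 0) is a zero-divisor iff gcd(a, 147) > 1 (because a is a unit precisely when gcd(a, n) = 1, and in Z/nZ every nonzero, non-unit element is a zero-divisor). Scan a = 1, ..., 146 and keep those with gcd(a, 147) > 1:
  gcd(3, 147) = 3, gcd(6, 147) = 3, gcd(7, 147) = 7, gcd(9, 147) = 3, gcd(12, 147) = 3, gcd(14, 147) = 7, gcd(15, 147) = 3, gcd(18, 147) = 3, gcd(21, 147) = 21, gcd(24, 147) = 3, gcd(27, 147) = 3, gcd(28, 147) = 7, gcd(30, 147) = 3, gcd(33, 147) = 3, gcd(35, 147) = 7, gcd(36, 147) = 3, gcd(39, 147) = 3, gcd(42, 147) = 21, gcd(45, 147) = 3, gcd(48, 147) = 3, gcd(49, 147) = 49, gcd(51, 147) = 3, gcd(54, 147) = 3, gcd(56, 147) = 7, gcd(57, 147) = 3, gcd(60, 147) = 3, gcd(63, 147) = 21, gcd(66, 147) = 3, gcd(69, 147) = 3, gcd(70, 147) = 7, gcd(72, 147) = 3, gcd(75, 147) = 3, gcd(77, 147) = 7, gcd(78, 147) = 3, gcd(81, 147) = 3, gcd(84, 147) = 21, gcd(87, 147) = 3, gcd(90, 147) = 3, gcd(91, 147) = 7, gcd(93, 147) = 3, gcd(96, 147) = 3, gcd(98, 147) = 49, gcd(99, 147) = 3, gcd(102, 147) = 3, gcd(105, 147) = 21, gcd(108, 147) = 3, gcd(111, 147) = 3, gcd(112, 147) = 7, gcd(114, 147) = 3, gcd(117, 147) = 3, gcd(119, 147) = 7, gcd(120, 147) = 3, gcd(123, 147) = 3, gcd(126, 147) = 21, gcd(129, 147) = 3, gcd(132, 147) = 3, gcd(133, 147) = 7, gcd(135, 147) = 3, gcd(138, 147) = 3, gcd(140, 147) = 7, gcd(141, 147) = 3, gcd(144, 147) = 3.
All other a ∈ {1, ..., 146} have gcd(a, 147) = 1 and are units. So the nonzero zero-divisors are exactly the 62 values of a appearing in this scan.

Final answer: nonzero zero-divisors of Z/147Z = {3, 6, 7, 9, 12, 14, 15, 18, 21, 24, 27, 28, 30, 33, 35, 36, 39, 42, 45, 48, 49, 51, 54, 56, 57, 60, 63, 66, 69, 70, 72, 75, 77, 78, 81, 84, 87, 90, 91, 93, 96, 98, 99, 102, 105, 108, 111, 112, 114, 117, 119, 120, 123, 126, 129, 132, 133, 135, 138, 140, 141, 144}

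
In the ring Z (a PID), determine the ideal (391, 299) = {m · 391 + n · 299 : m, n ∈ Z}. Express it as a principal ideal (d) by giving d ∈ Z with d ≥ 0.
(391, 299) = (23); d = 23

In the PID Z, (a, b) is generated by gcd(a, b). Compute gcd(391, 299) with the extended Euclidean algorithm, tracking rows (r, s, t) with s·391 + t·299 = r:
  row A: (391, 1, 0)   [1·391 + 0·299 = 391]
  row B: (299, 0, 1)   [0·391 + 1·299 = 299]
  391 = 1·299 + 92   → row C = row A − 1·row B = (92, 1, −1)   [check: 1·391 − 1·299 = 92]
  299 = 3·92 + 23   → row D = row B − 3·row C = (23, −3, 4)   [check: −3·391 + 4·299 = 23]
  92 = 4·23 + 0   → remainder 0, stop. gcd = 23 (last nonzero row D).
So gcd(391, 299) = 23, with Bézout identity −3·391 + 4·299 = 23. Containment (⊇): the Bézout identity exhibits 23 as an element of (391, 299), giving (23) ⊆ (391, 299). Containment (⊆): since 23 | 391 and 23 | 299 (391 = 23·17, 299 = 23·13), every Z-linear combination of 391 and 299 is divisible by 23, so (391, 299) ⊆ (23). Therefore (391, 299) = (23), d = 23.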